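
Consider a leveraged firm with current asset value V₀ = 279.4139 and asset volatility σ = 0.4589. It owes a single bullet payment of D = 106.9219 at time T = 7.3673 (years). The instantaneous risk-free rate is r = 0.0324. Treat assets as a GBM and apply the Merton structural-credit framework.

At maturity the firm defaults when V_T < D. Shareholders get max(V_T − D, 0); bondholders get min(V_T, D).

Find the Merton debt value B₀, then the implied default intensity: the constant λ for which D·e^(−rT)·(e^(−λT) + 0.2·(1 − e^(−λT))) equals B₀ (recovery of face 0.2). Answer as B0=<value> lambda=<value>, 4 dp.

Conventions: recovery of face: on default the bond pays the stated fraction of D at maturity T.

B0=69.0792 lambda=0.0345

With assets at 279.4139 and a single debt payment of 106.9219 at 7.3673 years:
d₁ = [ln(V₀/D) + (r + σ²/2)T] / (σ√T)
   = [ln(279.4139/106.9219) + (0.0324 + 0.5·0.4589²)·7.3673] / (0.4589·√7.3673)
   = [0.960596 + 1.014437] / 1.245582 = 1.585631
d₂ = d₁ − σ√T = 1.585631 − 1.245582 = 0.340049
N(d₁) = 0.943588,  N(d₂) = 0.633090,  e^(−rT) = 0.787651
E₀ = V₀·N(d₁) − D·e^(−rT)·N(d₂)
   = 279.4139·0.943588 − 106.9219·0.787651·0.633090 = 210.334702
B₀ = V₀ − E₀ = 279.4139 − 210.334702 = 69.079198
e^(−λT) = (B₀·e^(rT)/D − 0.2)/(1 − 0.2) = (69.0792·1.269598/106.9219 − 0.2)/0.8 = 0.77531418
λ = −ln(0.77531418)/7.3673 = 0.034543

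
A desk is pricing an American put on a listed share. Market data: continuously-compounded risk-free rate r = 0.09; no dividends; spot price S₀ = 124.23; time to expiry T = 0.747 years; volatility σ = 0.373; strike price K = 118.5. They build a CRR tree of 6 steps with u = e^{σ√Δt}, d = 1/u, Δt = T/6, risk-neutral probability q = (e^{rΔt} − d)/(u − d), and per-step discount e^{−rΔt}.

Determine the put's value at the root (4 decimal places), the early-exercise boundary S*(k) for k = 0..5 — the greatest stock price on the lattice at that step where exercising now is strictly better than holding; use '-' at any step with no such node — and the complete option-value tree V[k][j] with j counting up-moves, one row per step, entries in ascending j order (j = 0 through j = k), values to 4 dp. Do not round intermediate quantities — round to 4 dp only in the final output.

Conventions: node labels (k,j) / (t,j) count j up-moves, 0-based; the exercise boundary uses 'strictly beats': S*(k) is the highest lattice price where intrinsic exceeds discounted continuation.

params: Δt=0.12450 u=1.14066 d=0.87668 q=0.50983 e^(-rΔt)=0.98886
t_6 payoffs: 62.1002 45.1172 23.0205 0.0000 0.0000 0.0000 0.0000
t_5: node(5,0) S=64.3333 payoff=54.1667 vs cont=52.8463 → 54.1667 [stop]  node(5,1) S=83.7051 payoff=34.7949 vs cont=33.4745 → 34.7949 [stop]  node(5,2) S=108.9102 payoff=9.5898 vs cont=11.1582 → 11.1582 [wait]  node(5,3) S=141.7048 payoff=0.0000 vs cont=0.0000 → 0.0000 [wait]  node(5,4) S=184.3745 payoff=0.0000 vs cont=0.0000 → 0.0000 [wait]  node(5,5) S=239.8927 payoff=0.0000 vs cont=0.0000 → 0.0000 [wait]  ⇒ S*(5)=83.7051
t_4: node(4,0) S=73.3828 payoff=45.1172 vs cont=43.7969 → 45.1172 [stop]  node(4,1) S=95.4795 payoff=23.0205 vs cont=22.4908 → 23.0205 [stop]  node(4,2) S=124.2300 payoff=0.0000 vs cont=5.4085 → 5.4085 [wait]  node(4,3) S=161.6377 payoff=0.0000 vs cont=0.0000 → 0.0000 [wait]  node(4,4) S=210.3095 payoff=0.0000 vs cont=0.0000 → 0.0000 [wait]  ⇒ S*(4)=95.4795
t_3: node(3,0) S=83.7051 payoff=34.7949 vs cont=33.4745 → 34.7949 [stop]  node(3,1) S=108.9102 payoff=9.5898 vs cont=13.8849 → 13.8849 [wait]  node(3,2) S=141.7048 payoff=0.0000 vs cont=2.6215 → 2.6215 [wait]  node(3,3) S=184.3745 payoff=0.0000 vs cont=0.0000 → 0.0000 [wait]  ⇒ S*(3)=83.7051
t_2: node(2,0) S=95.4795 payoff=23.0205 vs cont=23.8654 → 23.8654 [wait]  node(2,1) S=124.2300 payoff=0.0000 vs cont=8.0518 → 8.0518 [wait]  node(2,2) S=161.6377 payoff=0.0000 vs cont=1.2707 → 1.2707 [wait]  ⇒ S*(2)=-
t_1: node(1,0) S=108.9102 payoff=9.5898 vs cont=15.6271 → 15.6271 [wait]  node(1,1) S=141.7048 payoff=0.0000 vs cont=4.5434 → 4.5434 [wait]  ⇒ S*(1)=-
t_0: node(0,0) S=124.2300 payoff=0.0000 vs cont=9.8651 → 9.8651 [wait]  ⇒ S*(0)=-

price = 9.8651
boundary = - - - 83.7051 95.4795 83.7051
tree:
9.8651
15.6271 4.5434
23.8654 8.0518 1.2707
34.7949 13.8849 2.6215 0.0000
45.1172 23.0205 5.4085 0.0000 0.0000
54.1667 34.7949 11.1582 0.0000 0.0000 0.0000
62.1002 45.1172 23.0205 0.0000 0.0000 0.0000 0.0000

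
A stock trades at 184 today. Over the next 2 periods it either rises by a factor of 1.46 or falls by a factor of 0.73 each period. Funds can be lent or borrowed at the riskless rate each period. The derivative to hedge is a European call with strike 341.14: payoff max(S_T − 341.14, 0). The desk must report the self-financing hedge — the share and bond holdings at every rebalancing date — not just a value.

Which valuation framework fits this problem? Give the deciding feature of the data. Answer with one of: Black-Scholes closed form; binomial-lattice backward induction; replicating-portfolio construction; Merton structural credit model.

Key observation: the deliverable is the dynamic trading strategy on the 2-step tree (spot 184, moves 1.46 and 0.73), so the valuation must go through the node-by-node replicating-portfolio solve.

framework: replicating-portfolio construction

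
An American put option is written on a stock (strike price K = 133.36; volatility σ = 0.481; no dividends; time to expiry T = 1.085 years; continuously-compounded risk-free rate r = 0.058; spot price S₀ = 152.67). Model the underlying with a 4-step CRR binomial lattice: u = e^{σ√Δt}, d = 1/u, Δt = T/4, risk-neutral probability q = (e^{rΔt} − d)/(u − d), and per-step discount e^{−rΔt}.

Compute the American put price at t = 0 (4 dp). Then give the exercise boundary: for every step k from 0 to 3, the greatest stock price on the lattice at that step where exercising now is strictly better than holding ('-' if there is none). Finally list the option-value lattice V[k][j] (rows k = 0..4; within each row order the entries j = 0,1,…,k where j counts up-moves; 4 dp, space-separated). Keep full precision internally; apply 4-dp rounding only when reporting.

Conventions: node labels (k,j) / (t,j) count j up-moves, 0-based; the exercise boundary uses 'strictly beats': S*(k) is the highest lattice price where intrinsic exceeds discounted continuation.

Δt=0.27125  u=1.28468  d=0.77840  q=0.46902  discount=0.98439
step 4 (expiry): payoffs max(K−S,0) = 77.3109 40.8559 0.0000 0.0000 0.0000
step 3: (k=3,j=0): S=72.0053, K−S=61.3547, hold=59.2730 ⇒ V=61.3547 exercise | (k=3,j=1): S=118.8386, K−S=14.5214, hold=21.3551 ⇒ V=21.3551 continue | (k=3,j=2): S=196.1327, K−S=0.0000, hold=0.0000 ⇒ V=0.0000 continue | (k=3,j=3): S=323.7000, K−S=0.0000, hold=0.0000 ⇒ V=0.0000 continue  boundary S*=72.0053
step 2: (k=2,j=0): S=92.5041, K−S=40.8559, hold=41.9293 ⇒ V=41.9293 continue | (k=2,j=1): S=152.6700, K−S=0.0000, hold=11.1622 ⇒ V=11.1622 continue | (k=2,j=2): S=251.9686, K−S=0.0000, hold=0.0000 ⇒ V=0.0000 continue  boundary S*=-
step 1: (k=1,j=0): S=118.8386, K−S=14.5214, hold=27.0698 ⇒ V=27.0698 continue | (k=1,j=1): S=196.1327, K−S=0.0000, hold=5.8344 ⇒ V=5.8344 continue  boundary S*=-
step 0: (k=0,j=0): S=152.6700, K−S=0.0000, hold=16.8429 ⇒ V=16.8429 continue  boundary S*=-

price = 16.8429
boundary = - - - 72.0053
tree:
16.8429
27.0698 5.8344
41.9293 11.1622 0.0000
61.3547 21.3551 0.0000 0.0000
77.3109 40.8559 0.0000 0.0000 0.0000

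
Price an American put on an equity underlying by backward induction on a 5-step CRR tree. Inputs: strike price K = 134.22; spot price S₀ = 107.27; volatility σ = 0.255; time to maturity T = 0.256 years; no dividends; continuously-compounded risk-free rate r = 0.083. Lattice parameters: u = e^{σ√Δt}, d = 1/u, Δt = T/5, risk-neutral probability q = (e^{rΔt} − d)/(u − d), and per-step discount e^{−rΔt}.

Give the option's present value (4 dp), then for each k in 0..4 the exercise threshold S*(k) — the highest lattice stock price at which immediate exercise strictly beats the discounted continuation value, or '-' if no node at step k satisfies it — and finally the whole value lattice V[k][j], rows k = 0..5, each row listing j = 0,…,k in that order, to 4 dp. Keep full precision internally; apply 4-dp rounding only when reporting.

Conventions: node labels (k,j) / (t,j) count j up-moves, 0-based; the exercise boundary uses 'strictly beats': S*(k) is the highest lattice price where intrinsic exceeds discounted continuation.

price = 26.9500
boundary = 107.2700 113.6415 107.2700 113.6415 120.3915
tree:
26.9500
32.9643 20.5785
38.6414 26.9500 14.0657
44.0002 32.9643 20.5785 8.2276
49.0585 38.6414 26.9500 13.8285 3.1753
53.8332 44.0002 32.9643 20.5785 6.6776 0.0000

params: Δt=0.05120 u=1.05940 d=0.94393 q=0.52246 e^(-rΔt)=0.99576
t_5 payoffs: 53.8332 44.0002 32.9643 20.5785 6.6776 0.0000
t_4: node(4,0) S=85.1615 payoff=49.0585 vs cont=48.4893 → 49.0585 [stop]  node(4,1) S=95.5786 payoff=38.6414 vs cont=38.0722 → 38.6414 [stop]  node(4,2) S=107.2700 payoff=26.9500 vs cont=26.3808 → 26.9500 [stop]  node(4,3) S=120.3915 payoff=13.8285 vs cont=13.2593 → 13.8285 [stop]  node(4,4) S=135.1180 payoff=0.0000 vs cont=3.1753 → 3.1753 [wait]  ⇒ S*(4)=120.3915
t_3: node(3,0) S=90.2198 payoff=44.0002 vs cont=43.4310 → 44.0002 [stop]  node(3,1) S=101.2557 payoff=32.9643 vs cont=32.3951 → 32.9643 [stop]  node(3,2) S=113.6415 payoff=20.5785 vs cont=20.0093 → 20.5785 [stop]  node(3,3) S=127.5424 payoff=6.6776 vs cont=8.2276 → 8.2276 [wait]  ⇒ S*(3)=113.6415
t_2: node(2,0) S=95.5786 payoff=38.6414 vs cont=38.0722 → 38.6414 [stop]  node(2,1) S=107.2700 payoff=26.9500 vs cont=26.3808 → 26.9500 [stop]  node(2,2) S=120.3915 payoff=13.8285 vs cont=14.0657 → 14.0657 [wait]  ⇒ S*(2)=107.2700
t_1: node(1,0) S=101.2557 payoff=32.9643 vs cont=32.3951 → 32.9643 [stop]  node(1,1) S=113.6415 payoff=20.5785 vs cont=20.1327 → 20.5785 [stop]  ⇒ S*(1)=113.6415
t_0: node(0,0) S=107.2700 payoff=26.9500 vs cont=26.3808 → 26.9500 [stop]  ⇒ S*(0)=107.2700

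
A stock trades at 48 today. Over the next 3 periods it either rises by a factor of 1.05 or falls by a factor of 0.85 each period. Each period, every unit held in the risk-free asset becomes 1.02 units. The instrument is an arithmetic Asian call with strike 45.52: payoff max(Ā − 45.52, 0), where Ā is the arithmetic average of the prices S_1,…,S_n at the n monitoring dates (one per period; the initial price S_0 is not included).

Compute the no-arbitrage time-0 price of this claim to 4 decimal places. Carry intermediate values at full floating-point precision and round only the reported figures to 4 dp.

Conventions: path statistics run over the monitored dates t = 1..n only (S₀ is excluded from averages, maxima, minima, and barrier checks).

price = 4.7630

Under the martingale measure an up-move has probability p* = 0.8500; value the claim as the probability-weighted average of per-path payoffs, discounted 3 periods at R = 1.02.
Enumerate all 2^3 = 8 price paths (U = up ×1.05, D = down ×0.85); each path with k up-moves has probability p*^k·(1−p*)^(3−k).
DDD: Ā=34.9860, payoff=0.0000, prob=0.003375
UDD: Ā=43.2180, payoff=0.0000, prob=0.019125
DUD: Ā=40.0180, payoff=0.0000, prob=0.019125
UUD: Ā=49.4340, payoff=3.9140, prob=0.108375
DDU: Ā=37.2980, payoff=0.0000, prob=0.019125
UDU: Ā=46.0740, payoff=0.5540, prob=0.108375
DUU: Ā=42.8740, payoff=0.0000, prob=0.108375
UUU: Ā=52.9620, payoff=7.4420, prob=0.614125
Price = Σ prob·payoff / R^3 = 5.054538 / 1.061208 = 4.7630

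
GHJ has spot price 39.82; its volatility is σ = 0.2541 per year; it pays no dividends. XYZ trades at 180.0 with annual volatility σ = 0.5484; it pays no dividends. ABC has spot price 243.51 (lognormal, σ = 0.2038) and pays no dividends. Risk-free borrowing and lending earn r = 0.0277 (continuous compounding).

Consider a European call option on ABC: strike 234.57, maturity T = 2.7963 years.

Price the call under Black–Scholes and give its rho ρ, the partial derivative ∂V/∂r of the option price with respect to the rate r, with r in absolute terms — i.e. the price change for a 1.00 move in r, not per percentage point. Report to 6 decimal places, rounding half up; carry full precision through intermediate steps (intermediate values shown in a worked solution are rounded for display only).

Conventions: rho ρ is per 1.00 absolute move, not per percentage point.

price = 46.105770
ρ = 343.689258

σ√T = 0.2038·√2.7963 = 0.340797
d₁ = (ln(S/K) + (r+σ²/2)T) / (σ√T) = (ln(243.51/234.57) + (0.0277+0.2038²/2)·2.7963) / 0.340797 = (0.037404 + 0.135529) / 0.340797 = 0.507436
d₂ = d₁ − σ√T = 0.507436 − 0.340797 = 0.166639
e^{−rT} = 0.925466
N(d₁) = 0.694076,  N(d₂) = 0.566173
Call price V = S·N(d₁) − K·e^{−rT}·N(d₂) = 169.014349 − 122.908579 = 46.105770
ρ = K·T·e^{−rT}·N(d₂) = 343.689258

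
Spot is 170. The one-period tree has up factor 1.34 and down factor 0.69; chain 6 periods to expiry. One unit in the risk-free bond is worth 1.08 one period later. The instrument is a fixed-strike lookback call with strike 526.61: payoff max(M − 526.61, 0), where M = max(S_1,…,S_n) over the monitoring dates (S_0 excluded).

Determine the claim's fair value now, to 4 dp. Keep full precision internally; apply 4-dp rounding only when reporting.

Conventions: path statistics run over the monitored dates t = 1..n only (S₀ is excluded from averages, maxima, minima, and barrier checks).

Set p* = 0.6000 (from d < R < u); the path-dependent value is the discounted p*-expectation over all price paths.
Enumerate all 2^6 = 64 price paths (U = up ×1.34, D = down ×0.69); each path with k up-moves has probability p*^k·(1−p*)^(6−k).
DDDDDD: M=117.3000, payoff=0.0000, prob=0.004096
UDDDDD: M=227.8000, payoff=0.0000, prob=0.006144
DUDDDD: M=157.1820, payoff=0.0000, prob=0.006144
UUDDDD: M=305.2520, payoff=0.0000, prob=0.009216
DDUDDD: M=117.3000, payoff=0.0000, prob=0.006144
UDUDDD: M=227.8000, payoff=0.0000, prob=0.009216
DUUDDD: M=210.6239, payoff=0.0000, prob=0.009216
UUUDDD: M=409.0377, payoff=0.0000, prob=0.013824
DDDUDD: M=117.3000, payoff=0.0000, prob=0.006144
UDDUDD: M=227.8000, payoff=0.0000, prob=0.009216
DUDUDD: M=157.1820, payoff=0.0000, prob=0.009216
UUDUDD: M=305.2520, payoff=0.0000, prob=0.013824
DDUUDD: M=145.3305, payoff=0.0000, prob=0.009216
UDUUDD: M=282.2360, payoff=0.0000, prob=0.013824
DUUUDD: M=282.2360, payoff=0.0000, prob=0.013824
UUUUDD: M=548.1105, payoff=21.5005, prob=0.020736
DDDDUD: M=117.3000, payoff=0.0000, prob=0.006144
UDDDUD: M=227.8000, payoff=0.0000, prob=0.009216
DUDDUD: M=157.1820, payoff=0.0000, prob=0.009216
UUDDUD: M=305.2520, payoff=0.0000, prob=0.013824
DDUDUD: M=117.3000, payoff=0.0000, prob=0.009216
UDUDUD: M=227.8000, payoff=0.0000, prob=0.013824
DUUDUD: M=210.6239, payoff=0.0000, prob=0.013824
UUUDUD: M=409.0377, payoff=0.0000, prob=0.020736
DDDUUD: M=117.3000, payoff=0.0000, prob=0.009216
UDDUUD: M=227.8000, payoff=0.0000, prob=0.013824
DUDUUD: M=194.7428, payoff=0.0000, prob=0.013824
UUDUUD: M=378.1962, payoff=0.0000, prob=0.020736
DDUUUD: M=194.7428, payoff=0.0000, prob=0.013824
UDUUUD: M=378.1962, payoff=0.0000, prob=0.020736
DUUUUD: M=378.1962, payoff=0.0000, prob=0.020736
UUUUUD: M=734.4681, payoff=207.8581, prob=0.031104
DDDDDU: M=117.3000, payoff=0.0000, prob=0.006144
UDDDDU: M=227.8000, payoff=0.0000, prob=0.009216
DUDDDU: M=157.1820, payoff=0.0000, prob=0.009216
UUDDDU: M=305.2520, payoff=0.0000, prob=0.013824
DDUDDU: M=117.3000, payoff=0.0000, prob=0.009216
UDUDDU: M=227.8000, payoff=0.0000, prob=0.013824
DUUDDU: M=210.6239, payoff=0.0000, prob=0.013824
UUUDDU: M=409.0377, payoff=0.0000, prob=0.020736
DDDUDU: M=117.3000, payoff=0.0000, prob=0.009216
UDDUDU: M=227.8000, payoff=0.0000, prob=0.013824
DUDUDU: M=157.1820, payoff=0.0000, prob=0.013824
UUDUDU: M=305.2520, payoff=0.0000, prob=0.020736
DDUUDU: M=145.3305, payoff=0.0000, prob=0.013824
UDUUDU: M=282.2360, payoff=0.0000, prob=0.020736
DUUUDU: M=282.2360, payoff=0.0000, prob=0.020736
UUUUDU: M=548.1105, payoff=21.5005, prob=0.031104
DDDDUU: M=117.3000, payoff=0.0000, prob=0.009216
UDDDUU: M=227.8000, payoff=0.0000, prob=0.013824
DUDDUU: M=157.1820, payoff=0.0000, prob=0.013824
UUDDUU: M=305.2520, payoff=0.0000, prob=0.020736
DDUDUU: M=134.3726, payoff=0.0000, prob=0.013824
UDUDUU: M=260.9554, payoff=0.0000, prob=0.020736
DUUDUU: M=260.9554, payoff=0.0000, prob=0.020736
UUUDUU: M=506.7830, payoff=0.0000, prob=0.031104
DDDUUU: M=134.3726, payoff=0.0000, prob=0.013824
UDDUUU: M=260.9554, payoff=0.0000, prob=0.020736
DUDUUU: M=260.9554, payoff=0.0000, prob=0.020736
UUDUUU: M=506.7830, payoff=0.0000, prob=0.031104
DDUUUU: M=260.9554, payoff=0.0000, prob=0.020736
UDUUUU: M=506.7830, payoff=0.0000, prob=0.031104
DUUUUU: M=506.7830, payoff=0.0000, prob=0.031104
UUUUUU: M=984.1872, payoff=457.5772, prob=0.046656
Price = Σ prob·payoff / R^6 = 28.928524 / 1.586874 = 18.2299

price = 18.2299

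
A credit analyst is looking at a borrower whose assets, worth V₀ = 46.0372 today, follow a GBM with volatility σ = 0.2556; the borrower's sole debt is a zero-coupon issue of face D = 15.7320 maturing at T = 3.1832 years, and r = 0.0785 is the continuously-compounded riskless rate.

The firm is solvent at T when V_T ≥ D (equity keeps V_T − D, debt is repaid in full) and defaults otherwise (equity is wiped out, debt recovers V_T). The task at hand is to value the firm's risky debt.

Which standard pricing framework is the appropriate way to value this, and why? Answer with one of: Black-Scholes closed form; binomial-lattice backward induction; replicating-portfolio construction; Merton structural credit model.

Key observation: the data describe a firm's assets (V₀ = 46.0372, GBM) and a single zero-coupon debt of face 15.7320, so credit quantities follow from equity-as-call in the structural model.

framework: Merton structural credit model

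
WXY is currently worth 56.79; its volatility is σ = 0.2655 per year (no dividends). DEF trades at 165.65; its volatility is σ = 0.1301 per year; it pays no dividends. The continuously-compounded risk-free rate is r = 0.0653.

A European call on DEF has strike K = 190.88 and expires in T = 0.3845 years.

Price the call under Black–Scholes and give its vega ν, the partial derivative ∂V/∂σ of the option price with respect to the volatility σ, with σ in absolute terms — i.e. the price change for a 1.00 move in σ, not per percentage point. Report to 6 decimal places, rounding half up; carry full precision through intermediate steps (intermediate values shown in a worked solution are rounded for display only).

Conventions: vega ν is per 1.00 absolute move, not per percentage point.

price = 0.468644
ν = 15.255741

σ√T = 0.1301·√0.3845 = 0.080672
d₁ = (ln(S/K) + (r+σ²/2)T) / (σ√T) = (ln(165.65/190.88) + (0.0653+0.1301²/2)·0.3845) / 0.080672 = (-0.141768 + 0.028362) / 0.080672 = -1.405757
d₂ = d₁ − σ√T = -1.405757 − 0.080672 = -1.486430
e^{−rT} = 0.975205
N(d₁) = 0.079898,  N(d₂) = 0.068583
Call price V = S·N(d₁) − K·e^{−rT}·N(d₂) = 13.235117 − 12.766473 = 0.468644
φ(d₁) = (1/√(2π))·e^{−d₁²/2} = 0.148523
ν = S·φ(d₁)·√T = 15.255741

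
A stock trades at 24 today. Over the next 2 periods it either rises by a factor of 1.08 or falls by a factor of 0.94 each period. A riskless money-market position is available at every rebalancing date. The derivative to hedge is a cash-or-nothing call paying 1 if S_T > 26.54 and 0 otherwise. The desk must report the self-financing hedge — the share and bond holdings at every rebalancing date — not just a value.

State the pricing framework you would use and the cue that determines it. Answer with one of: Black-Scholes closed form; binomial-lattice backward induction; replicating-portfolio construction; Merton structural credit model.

framework: replicating-portfolio construction

Key observation: the mandate to exhibit the hedge at every date and state singles out the replicating-portfolio construction on the 2-period tree with factors 1.08 and 0.94 from 24.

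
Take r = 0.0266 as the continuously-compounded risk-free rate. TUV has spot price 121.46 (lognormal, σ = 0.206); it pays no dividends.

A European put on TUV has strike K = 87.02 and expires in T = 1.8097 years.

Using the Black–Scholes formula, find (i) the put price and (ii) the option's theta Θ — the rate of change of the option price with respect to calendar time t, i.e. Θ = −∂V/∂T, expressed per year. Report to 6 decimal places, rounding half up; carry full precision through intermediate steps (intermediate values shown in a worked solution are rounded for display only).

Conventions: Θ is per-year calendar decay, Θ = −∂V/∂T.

price = 1.065488
Θ = -0.938847

σ√T = 0.206·√1.8097 = 0.277122
d₁ = (ln(S/K) + (r+σ²/2)T) / (σ√T) = (ln(121.46/87.02) + (0.0266+0.206²/2)·1.8097) / 0.277122 = (0.333447 + 0.086536) / 0.277122 = 1.515519
d₂ = d₁ − σ√T = 1.515519 − 0.277122 = 1.238398
e^{−rT} = 0.953002
N(−d₁) = 0.064820,  N(−d₂) = 0.107784
Put price V = K·e^{−rT}·N(−d₂) − S·N(−d₁) = 8.938583 − 7.873096 = 1.065488
φ(d₁) = (1/√(2π))·e^{−d₁²/2} = 0.126522
Θ = −S·φ(d₁)·σ/(2√T) + r·K·e^{−rT}·N(−d₂) = −1.176613 + 0.237766 = -0.938847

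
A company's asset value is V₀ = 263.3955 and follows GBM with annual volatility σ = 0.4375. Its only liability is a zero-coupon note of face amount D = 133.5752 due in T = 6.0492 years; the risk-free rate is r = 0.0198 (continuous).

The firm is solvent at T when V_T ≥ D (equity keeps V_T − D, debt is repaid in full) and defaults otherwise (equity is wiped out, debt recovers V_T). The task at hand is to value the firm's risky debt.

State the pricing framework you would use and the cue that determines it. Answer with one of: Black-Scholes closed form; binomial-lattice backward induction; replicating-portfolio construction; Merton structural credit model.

Key observation: the asked-for credit quantity lives on the firm's capital structure — asset value, asset volatility, debt face 133.5752 — which is the structural model's domain.

framework: Merton structural credit model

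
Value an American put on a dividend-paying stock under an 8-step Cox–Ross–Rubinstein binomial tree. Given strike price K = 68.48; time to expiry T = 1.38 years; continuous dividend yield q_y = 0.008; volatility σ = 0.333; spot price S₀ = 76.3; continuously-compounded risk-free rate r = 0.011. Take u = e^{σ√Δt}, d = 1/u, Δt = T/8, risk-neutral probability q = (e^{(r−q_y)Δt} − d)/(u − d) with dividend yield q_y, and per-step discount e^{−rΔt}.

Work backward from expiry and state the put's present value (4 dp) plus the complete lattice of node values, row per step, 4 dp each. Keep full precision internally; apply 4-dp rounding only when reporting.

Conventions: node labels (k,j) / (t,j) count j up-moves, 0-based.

price = 7.8324
tree:
7.8324
10.9517 4.3089
14.8899 6.5078 1.8202
19.5983 9.5840 3.0281 0.4510
24.8583 13.6828 4.9514 0.8483 0.0000
30.2681 18.7935 7.9134 1.5955 0.0000 0.0000
35.2038 24.6003 12.2516 3.0011 0.0000 0.0000 0.0000
39.5020 30.2681 18.0918 5.6450 0.0000 0.0000 0.0000 0.0000
43.2450 35.2038 24.6003 10.6179 0.0000 0.0000 0.0000 0.0000 0.0000

Δt=0.17250  u=1.14833  d=0.87083  q=0.46734  discount=0.99810
step 8 (expiry): payoffs max(K−S,0) = 43.2450 35.2038 24.6003 10.6179 0.0000 0.0000 0.0000 0.0000 0.0000
k=7: (k=7,j=0): S=28.9780, K−S=39.5020, hold=39.4122 ⇒ V=39.5020 exercise | (k=7,j=1): S=38.2119, K−S=30.2681, hold=30.1910 ⇒ V=30.2681 exercise | (k=7,j=2): S=50.3882, K−S=18.0918, hold=18.0315 ⇒ V=18.0918 exercise | (k=7,j=3): S=66.4445, K−S=2.0355, hold=5.6450 ⇒ V=5.6450 continue | (k=7,j=4): S=87.6173, K−S=0.0000, hold=0.0000 ⇒ V=0.0000 continue | (k=7,j=5): S=115.5368, K−S=0.0000, hold=0.0000 ⇒ V=0.0000 continue | (k=7,j=6): S=152.3529, K−S=0.0000, hold=0.0000 ⇒ V=0.0000 continue | (k=7,j=7): S=200.9005, K−S=0.0000, hold=0.0000 ⇒ V=0.0000 continue
k=6: (k=6,j=0): S=33.2762, K−S=35.2038, hold=35.1199 ⇒ V=35.2038 exercise | (k=6,j=1): S=43.8797, K−S=24.6003, hold=24.5310 ⇒ V=24.6003 exercise | (k=6,j=2): S=57.8621, K−S=10.6179, hold=12.2516 ⇒ V=12.2516 continue | (k=6,j=3): S=76.3000, K−S=0.0000, hold=3.0011 ⇒ V=3.0011 continue | (k=6,j=4): S=100.6132, K−S=0.0000, hold=0.0000 ⇒ V=0.0000 continue | (k=6,j=5): S=132.6739, K−S=0.0000, hold=0.0000 ⇒ V=0.0000 continue | (k=6,j=6): S=174.9508, K−S=0.0000, hold=0.0000 ⇒ V=0.0000 continue
k=5: (k=5,j=0): S=38.2119, K−S=30.2681, hold=30.1910 ⇒ V=30.2681 exercise | (k=5,j=1): S=50.3882, K−S=18.0918, hold=18.7935 ⇒ V=18.7935 continue | (k=5,j=2): S=66.4445, K−S=2.0355, hold=7.9134 ⇒ V=7.9134 continue | (k=5,j=3): S=87.6173, K−S=0.0000, hold=1.5955 ⇒ V=1.5955 continue | (k=5,j=4): S=115.5368, K−S=0.0000, hold=0.0000 ⇒ V=0.0000 continue | (k=5,j=5): S=152.3529, K−S=0.0000, hold=0.0000 ⇒ V=0.0000 continue
k=4: (k=4,j=0): S=43.8797, K−S=24.6003, hold=24.8583 ⇒ V=24.8583 continue | (k=4,j=1): S=57.8621, K−S=10.6179, hold=13.6828 ⇒ V=13.6828 continue | (k=4,j=2): S=76.3000, K−S=0.0000, hold=4.9514 ⇒ V=4.9514 continue | (k=4,j=3): S=100.6132, K−S=0.0000, hold=0.8483 ⇒ V=0.8483 continue | (k=4,j=4): S=132.6739, K−S=0.0000, hold=0.0000 ⇒ V=0.0000 continue
k=3: (k=3,j=0): S=50.3882, K−S=18.0918, hold=19.5983 ⇒ V=19.5983 continue | (k=3,j=1): S=66.4445, K−S=2.0355, hold=9.5840 ⇒ V=9.5840 continue | (k=3,j=2): S=87.6173, K−S=0.0000, hold=3.0281 ⇒ V=3.0281 continue | (k=3,j=3): S=115.5368, K−S=0.0000, hold=0.4510 ⇒ V=0.4510 continue
k=2: (k=2,j=0): S=57.8621, K−S=10.6179, hold=14.8899 ⇒ V=14.8899 continue | (k=2,j=1): S=76.3000, K−S=0.0000, hold=6.5078 ⇒ V=6.5078 continue | (k=2,j=2): S=100.6132, K−S=0.0000, hold=1.8202 ⇒ V=1.8202 continue
k=1: (k=1,j=0): S=66.4445, K−S=2.0355, hold=10.9517 ⇒ V=10.9517 continue | (k=1,j=1): S=87.6173, K−S=0.0000, hold=4.3089 ⇒ V=4.3089 continue
k=0: (k=0,j=0): S=76.3000, K−S=0.0000, hold=7.8324 ⇒ V=7.8324 continue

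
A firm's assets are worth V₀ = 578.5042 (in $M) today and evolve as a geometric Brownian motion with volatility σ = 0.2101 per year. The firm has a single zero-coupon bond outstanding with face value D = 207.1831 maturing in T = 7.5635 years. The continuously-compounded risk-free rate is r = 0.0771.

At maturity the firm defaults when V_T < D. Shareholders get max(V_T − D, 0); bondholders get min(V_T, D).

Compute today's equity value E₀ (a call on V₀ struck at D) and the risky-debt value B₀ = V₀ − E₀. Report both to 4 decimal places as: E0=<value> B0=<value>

Equity is a call on the firm's assets struck at D = 207.1831:
d₁ = [ln(V₀/D) + (r + σ²/2)T] / (σ√T)
   = [ln(578.5042/207.1831) + (0.0771 + 0.5·0.2101²)·7.5635] / (0.2101·√7.5635)
   = [1.026843 + 0.750080] / 0.577813 = 3.075255
d₂ = d₁ − σ√T = 3.075255 − 0.577813 = 2.497442
N(d₁) = 0.998948,  N(d₂) = 0.993745,  e^(−rT) = 0.558140
E₀ = V₀·N(d₁) − D·e^(−rT)·N(d₂)
   = 578.5042·0.998948 − 207.1831·0.558140·0.993745 = 462.981978
B₀ = V₀ − E₀ = 578.5042 − 462.981978 = 115.522222

E0=462.9820 B0=115.5222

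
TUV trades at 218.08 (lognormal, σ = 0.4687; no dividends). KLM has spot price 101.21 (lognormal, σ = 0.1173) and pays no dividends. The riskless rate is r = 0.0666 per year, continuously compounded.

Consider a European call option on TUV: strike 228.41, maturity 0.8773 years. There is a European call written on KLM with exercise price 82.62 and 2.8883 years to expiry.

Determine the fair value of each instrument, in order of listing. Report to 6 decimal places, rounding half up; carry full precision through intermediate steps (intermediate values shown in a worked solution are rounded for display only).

[TUV call K=228.41]
σ√T = 0.4687·√0.8773 = 0.439005
d₁ = (ln(S/K) + (r+σ²/2)T) / (σ√T) = (ln(218.08/228.41) + (0.0666+0.4687²/2)·0.8773) / 0.439005 = (-0.046280 + 0.154791) / 0.439005 = 0.247174
d₂ = d₁ − σ√T = 0.247174 − 0.439005 = -0.191831
e^{−rT} = 0.943246
N(d₁) = 0.597613,  N(d₂) = 0.423937
price = S·N(d₁) − K·e^{−rT}·N(d₂) = 130.327466 − 91.335954 = 38.991513
[KLM call K=82.62]
σ√T = 0.1173·√2.8883 = 0.199351
d₁ = (ln(S/K) + (r+σ²/2)T) / (σ√T) = (ln(101.21/82.62) + (0.0666+0.1173²/2)·2.8883) / 0.199351 = (0.202946 + 0.212231) / 0.199351 = 2.082640
d₂ = d₁ − σ√T = 2.082640 − 0.199351 = 1.883288
e^{−rT} = 0.825009
N(d₁) = 0.981358,  N(d₂) = 0.970169
price = S·N(d₁) − K·e^{−rT}·N(d₂) = 99.323240 − 66.128934 = 33.194306

price(TUV call K=228.41) = 38.991513
price(KLM call K=82.62) = 33.194306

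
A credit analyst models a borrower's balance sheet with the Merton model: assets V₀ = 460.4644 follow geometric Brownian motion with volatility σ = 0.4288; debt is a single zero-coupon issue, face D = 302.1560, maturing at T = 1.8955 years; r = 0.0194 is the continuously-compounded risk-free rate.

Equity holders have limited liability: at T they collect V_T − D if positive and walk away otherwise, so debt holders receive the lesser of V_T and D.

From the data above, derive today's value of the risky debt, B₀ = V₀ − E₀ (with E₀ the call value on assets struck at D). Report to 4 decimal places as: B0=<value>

B0=264.8165

With assets at 460.4644 and a single debt payment of 302.1560 at 1.8955 years:
d₁ = [ln(V₀/D) + (r + σ²/2)T] / (σ√T)
   = [ln(460.4644/302.1560) + (0.0194 + 0.5·0.4288²)·1.8955] / (0.4288·√1.8955)
   = [0.421292 + 0.211035] / 0.590360 = 1.071088
d₂ = d₁ − σ√T = 1.071088 − 0.590360 = 0.480728
N(d₁) = 0.857935,  N(d₂) = 0.684645,  e^(−rT) = 0.963895
E₀ = V₀·N(d₁) − D·e^(−rT)·N(d₂)
   = 460.4644·0.857935 − 302.1560·0.963895·0.684645 = 195.647886
B₀ = V₀ − E₀ = 460.4644 − 195.647886 = 264.816514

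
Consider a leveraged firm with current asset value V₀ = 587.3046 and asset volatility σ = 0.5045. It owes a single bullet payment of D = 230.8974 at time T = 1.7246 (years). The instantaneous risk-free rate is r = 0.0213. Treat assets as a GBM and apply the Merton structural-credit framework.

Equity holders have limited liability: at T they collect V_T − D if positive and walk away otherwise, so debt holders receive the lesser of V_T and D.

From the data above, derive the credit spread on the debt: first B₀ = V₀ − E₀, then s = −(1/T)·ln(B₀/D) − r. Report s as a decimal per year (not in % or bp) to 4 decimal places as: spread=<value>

spread=0.0194

Work the structural quantities from V₀ = 587.3046 against face 230.8974:
d₁ = [ln(V₀/D) + (r + σ²/2)T] / (σ√T)
   = [ln(587.3046/230.8974) + (0.0213 + 0.5·0.5045²)·1.7246] / (0.5045·√1.7246)
   = [0.933570 + 0.256207] / 0.662530 = 1.795809
d₂ = d₁ − σ√T = 1.795809 − 0.662530 = 1.133279
N(d₁) = 0.963738,  N(d₂) = 0.871452,  e^(−rT) = 0.963933
E₀ = V₀·N(d₁) − D·e^(−rT)·N(d₂)
   = 587.3046·0.963738 − 230.8974·0.963933·0.871452 = 372.048958
B₀ = V₀ − E₀ = 587.3046 − 372.048958 = 215.255642
spread = −(1/T)·ln(B₀/D) − r = −(1/1.7246)·ln(215.255642/230.8974) − 0.0213 = 0.01937442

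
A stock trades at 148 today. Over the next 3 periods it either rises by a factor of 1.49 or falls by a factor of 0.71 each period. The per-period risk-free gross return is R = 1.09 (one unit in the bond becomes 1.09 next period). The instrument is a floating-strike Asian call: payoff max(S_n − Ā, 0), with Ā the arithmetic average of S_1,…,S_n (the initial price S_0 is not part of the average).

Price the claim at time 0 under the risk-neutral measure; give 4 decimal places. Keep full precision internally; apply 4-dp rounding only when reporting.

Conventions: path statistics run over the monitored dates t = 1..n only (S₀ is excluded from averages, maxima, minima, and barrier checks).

price = 23.4293

Risk-neutral up-probability p* = (R−d)/(u−d) = (1.09−0.71)/(1.49−0.71) = 0.4872; the claim prices as the p*-weighted sum of path payoffs discounted by R^3.
Enumerate all 2^3 = 8 price paths (U = up ×1.49, D = down ×0.71); each path with k up-moves has probability p*^k·(1−p*)^(3−k).
DDD: Ā=77.5525, payoff=0.0000, prob=0.134864
UDD: Ā=162.7511, payoff=0.0000, prob=0.128121
DUD: Ā=124.2711, payoff=0.0000, prob=0.128121
UUD: Ā=260.7943, payoff=0.0000, prob=0.121715
DDU: Ā=96.9503, payoff=14.2138, prob=0.128121
UDU: Ā=203.4591, payoff=29.8290, prob=0.121715
DUU: Ā=164.9791, payoff=68.3090, prob=0.121715
UUU: Ā=346.2238, payoff=143.3527, prob=0.115629
Price = Σ prob·payoff / R^3 = 30.341672 / 1.295029 = 23.4293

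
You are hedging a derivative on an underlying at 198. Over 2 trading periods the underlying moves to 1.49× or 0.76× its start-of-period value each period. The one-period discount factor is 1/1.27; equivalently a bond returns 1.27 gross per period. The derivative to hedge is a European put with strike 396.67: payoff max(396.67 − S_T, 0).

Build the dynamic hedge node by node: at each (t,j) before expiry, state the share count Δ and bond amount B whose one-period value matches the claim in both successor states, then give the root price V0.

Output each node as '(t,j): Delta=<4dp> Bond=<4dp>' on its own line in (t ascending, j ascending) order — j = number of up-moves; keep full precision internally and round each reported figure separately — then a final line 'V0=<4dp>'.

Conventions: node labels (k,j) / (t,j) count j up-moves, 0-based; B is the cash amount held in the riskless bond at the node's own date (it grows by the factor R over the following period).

(0,0): Delta=-0.8367 Bond=226.5856
(1,0): Delta=-1.0000 Bond=312.3386
(1,1): Delta=-0.8008 Bond=277.1628
V0=60.9209

Risk-neutral probability p* = (R−d)/(u−d) = (1.27−0.76)/(1.49−0.76) = 0.6986.
Terminal payoffs: V(2,0)=282.3052, V(2,1)=172.4548, V(2,2)=0.0000
  t=1,j=0: stock 150.4800 → up 224.2152 (V=172.4548), down 114.3648 (V=282.3052). Price 161.8586; hedge Δ=-1.0000, bond B=312.3386.
  t=1,j=1: stock 295.0200 → up 439.5798 (V=0.0000), down 224.2152 (V=172.4548). Price 40.9234; hedge Δ=-0.8008, bond B=277.1628.
  t=0,j=0: stock 198.0000 → up 295.0200 (V=40.9234), down 150.4800 (V=161.8586). Price 60.9209; hedge Δ=-0.8367, bond B=226.5856.
As a check, the time-0 holding Δ(0,0)·S0 + B(0,0) comes to 60.9209 — exactly V0.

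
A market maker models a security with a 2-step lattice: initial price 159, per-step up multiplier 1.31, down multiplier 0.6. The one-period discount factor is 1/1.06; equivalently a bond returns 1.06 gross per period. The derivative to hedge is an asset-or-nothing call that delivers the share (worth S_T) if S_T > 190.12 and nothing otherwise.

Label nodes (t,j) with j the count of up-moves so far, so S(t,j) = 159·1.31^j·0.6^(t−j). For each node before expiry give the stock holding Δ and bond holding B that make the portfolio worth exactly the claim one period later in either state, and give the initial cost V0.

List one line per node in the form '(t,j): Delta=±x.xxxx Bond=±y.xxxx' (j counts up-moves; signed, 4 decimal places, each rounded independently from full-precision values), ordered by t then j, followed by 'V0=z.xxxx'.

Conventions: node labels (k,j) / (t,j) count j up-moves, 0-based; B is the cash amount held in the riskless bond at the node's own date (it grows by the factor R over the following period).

The replicating-portfolio and risk-neutral prices coincide; use p* = (1.06−0.6)/(1.31−0.6) = 0.6479 for the latter.
Terminal payoffs: V(2,0)=0.0000, V(2,1)=0.0000, V(2,2)=272.8599
Node (1,0) S=95.4000: V=(p*·0.0000+(1−p*)·0.0000)/1.06=0.0000; Δ=(0.0000−0.0000)/(124.9740−57.2400)=0.0000; B=V−Δ·S=0.0000
Node (1,1) S=208.2900: V=(p*·272.8599+(1−p*)·0.0000)/1.06=166.7759; Δ=(272.8599−0.0000)/(272.8599−124.9740)=1.8451; B=V−Δ·S=-217.5338
Node (0,0) S=159.0000: V=(p*·166.7759+(1−p*)·0.0000)/1.06=101.9359; Δ=(166.7759−0.0000)/(208.2900−95.4000)=1.4773; B=V−Δ·S=-132.9598
Check: Δ(0,0)·S0 + B(0,0) = 101.9359 = V0.

(0,0): Delta=1.4773 Bond=-132.9598
(1,0): Delta=0.0000 Bond=0.0000
(1,1): Delta=1.8451 Bond=-217.5338
V0=101.9359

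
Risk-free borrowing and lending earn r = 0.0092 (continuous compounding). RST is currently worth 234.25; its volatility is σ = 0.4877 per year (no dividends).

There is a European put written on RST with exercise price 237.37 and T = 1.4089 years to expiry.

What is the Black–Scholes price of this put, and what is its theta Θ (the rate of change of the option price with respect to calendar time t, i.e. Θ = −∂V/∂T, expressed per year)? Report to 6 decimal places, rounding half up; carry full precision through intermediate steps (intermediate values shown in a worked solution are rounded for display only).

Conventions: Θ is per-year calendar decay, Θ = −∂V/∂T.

price = 53.390932
Θ = -17.089894

σ√T = 0.4877·√1.4089 = 0.578886
d₁ = (ln(S/K) + (r+σ²/2)T) / (σ√T) = (ln(234.25/237.37) + (0.0092+0.4877²/2)·1.4089) / 0.578886 = (-0.013231 + 0.180516) / 0.578886 = 0.288978
d₂ = d₁ − σ√T = 0.288978 − 0.578886 = -0.289908
e^{−rT} = 0.987122
N(−d₁) = 0.386299,  N(−d₂) = 0.614057
Put price V = K·e^{−rT}·N(−d₂) − S·N(−d₁) = 143.881529 − 90.490597 = 53.390932
φ(d₁) = (1/√(2π))·e^{−d₁²/2} = 0.382628
Θ = −S·φ(d₁)·σ/(2√T) + r·K·e^{−rT}·N(−d₂) = −18.413604 + 1.323710 = -17.089894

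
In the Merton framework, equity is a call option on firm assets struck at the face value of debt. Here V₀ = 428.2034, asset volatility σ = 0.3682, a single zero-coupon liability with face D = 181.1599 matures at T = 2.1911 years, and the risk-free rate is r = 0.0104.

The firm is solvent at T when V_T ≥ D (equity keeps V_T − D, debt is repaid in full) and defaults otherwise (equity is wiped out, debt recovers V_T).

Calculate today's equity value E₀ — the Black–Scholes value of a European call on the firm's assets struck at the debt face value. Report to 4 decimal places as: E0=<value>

E0=254.3609

With assets at 428.2034 and a single debt payment of 181.1599 at 2.1911 years:
d₁ = [ln(V₀/D) + (r + σ²/2)T] / (σ√T)
   = [ln(428.2034/181.1599) + (0.0104 + 0.5·0.3682²)·2.1911] / (0.3682·√2.1911)
   = [0.860218 + 0.171313] / 0.545023 = 1.892637
d₂ = d₁ − σ√T = 1.892637 − 0.545023 = 1.347614
N(d₁) = 0.970797,  N(d₂) = 0.911109,  e^(−rT) = 0.977470
E₀ = V₀·N(d₁) − D·e^(−rT)·N(d₂)
   = 428.2034·0.970797 − 181.1599·0.977470·0.911109 = 254.360861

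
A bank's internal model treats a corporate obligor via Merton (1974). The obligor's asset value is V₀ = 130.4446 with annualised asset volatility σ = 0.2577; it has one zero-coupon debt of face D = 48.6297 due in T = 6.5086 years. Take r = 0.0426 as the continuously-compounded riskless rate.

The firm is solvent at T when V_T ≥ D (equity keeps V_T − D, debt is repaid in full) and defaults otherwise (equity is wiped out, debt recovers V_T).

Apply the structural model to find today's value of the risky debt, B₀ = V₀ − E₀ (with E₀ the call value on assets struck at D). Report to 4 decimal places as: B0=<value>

B0=36.3986

Equity is a call on the firm's assets struck at D = 48.6297:
d₁ = [ln(V₀/D) + (r + σ²/2)T] / (σ√T)
   = [ln(130.4446/48.6297) + (0.0426 + 0.5·0.2577²)·6.5086] / (0.2577·√6.5086)
   = [0.986714 + 0.493382] / 0.657443 = 2.251292
d₂ = d₁ − σ√T = 2.251292 − 0.657443 = 1.593848
N(d₁) = 0.987816,  N(d₂) = 0.944515,  e^(−rT) = 0.757853
E₀ = V₀·N(d₁) − D·e^(−rT)·N(d₂)
   = 130.4446·0.987816 − 48.6297·0.757853·0.944515 = 94.046030
B₀ = V₀ − E₀ = 130.4446 − 94.046030 = 36.398570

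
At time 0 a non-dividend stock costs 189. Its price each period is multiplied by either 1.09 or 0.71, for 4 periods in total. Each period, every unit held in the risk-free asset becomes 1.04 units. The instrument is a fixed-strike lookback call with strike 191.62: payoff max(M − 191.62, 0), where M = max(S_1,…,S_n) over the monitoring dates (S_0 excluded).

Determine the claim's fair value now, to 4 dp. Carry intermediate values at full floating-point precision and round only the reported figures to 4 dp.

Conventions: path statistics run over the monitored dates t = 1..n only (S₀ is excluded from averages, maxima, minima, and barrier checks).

No-arbitrage gives p* = (R−d)/(u−d) = 0.8684: enumerate every path, weight its payoff by its p*-probability, and discount by R^4.
Enumerate all 2^4 = 16 price paths (U = up ×1.09, D = down ×0.71); each path with k up-moves has probability p*^k·(1−p*)^(4−k).
DDDD: M=134.1900, payoff=0.0000, prob=0.000300
UDDD: M=206.0100, payoff=14.3900, prob=0.001978
DUDD: M=146.2671, payoff=0.0000, prob=0.001978
UUDD: M=224.5509, payoff=32.9309, prob=0.013057
DDUD: M=134.1900, payoff=0.0000, prob=0.001978
UDUD: M=206.0100, payoff=14.3900, prob=0.013057
DUUD: M=159.4311, payoff=0.0000, prob=0.013057
UUUD: M=244.7605, payoff=53.1405, prob=0.086174
DDDU: M=134.1900, payoff=0.0000, prob=0.001978
UDDU: M=206.0100, payoff=14.3900, prob=0.013057
DUDU: M=146.2671, payoff=0.0000, prob=0.013057
UUDU: M=224.5509, payoff=32.9309, prob=0.086174
DDUU: M=134.1900, payoff=0.0000, prob=0.013057
UDUU: M=206.0100, payoff=14.3900, prob=0.086174
DUUU: M=173.7799, payoff=0.0000, prob=0.086174
UUUU: M=266.7889, payoff=75.1689, prob=0.568750
Price = Σ prob·payoff / R^4 = 52.243713 / 1.169859 = 44.6581

price = 44.6581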